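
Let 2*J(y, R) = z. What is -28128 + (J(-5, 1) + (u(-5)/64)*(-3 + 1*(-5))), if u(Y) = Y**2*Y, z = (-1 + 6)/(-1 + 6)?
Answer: -224895/8 ≈ -28112.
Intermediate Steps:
z = 1 (z = 5/5 = 5*(1/5) = 1)
J(y, R) = 1/2 (J(y, R) = (1/2)*1 = 1/2)
u(Y) = Y**3
-28128 + (J(-5, 1) + (u(-5)/64)*(-3 + 1*(-5))) = -28128 + (1/2 + ((-5)**3/64)*(-3 + 1*(-5))) = -28128 + (1/2 + (-125*1/64)*(-3 - 5)) = -28128 + (1/2 - 125/64*(-8)) = -28128 + (1/2 + 125/8) = -28128 + 129/8 = -224895/8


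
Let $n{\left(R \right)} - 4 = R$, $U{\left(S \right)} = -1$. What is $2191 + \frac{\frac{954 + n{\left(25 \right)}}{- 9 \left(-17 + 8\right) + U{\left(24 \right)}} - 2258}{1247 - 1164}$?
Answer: $\frac{14368583}{6640} \approx 2163.9$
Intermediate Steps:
$n{\left(R \right)} = 4 + R$
$2191 + \frac{\frac{954 + n{\left(25 \right)}}{- 9 \left(-17 + 8\right) + U{\left(24 \right)}} - 2258}{1247 - 1164} = 2191 + \frac{\frac{954 + \left(4 + 25\right)}{- 9 \left(-17 + 8\right) - 1} - 2258}{1247 - 1164} = 2191 + \frac{\frac{954 + 29}{\left(-9\right) \left(-9\right) - 1} - 2258}{83} = 2191 + \left(\frac{983}{81 - 1} - 2258\right) \frac{1}{83} = 2191 + \left(\frac{983}{80} - 2258\right) \frac{1}{83} = 2191 - \frac{179657}{6640} = \frac{14368583}{6640}$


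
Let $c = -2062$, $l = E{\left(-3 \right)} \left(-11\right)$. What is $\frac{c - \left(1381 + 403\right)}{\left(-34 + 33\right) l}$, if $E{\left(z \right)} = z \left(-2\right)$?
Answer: $- \frac{641}{11} \approx -58.273$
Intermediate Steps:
$E{\left(z \right)} = - 2 z$
$l = -66$ ($l = \left(-2\right) \left(-3\right) \left(-11\right) = 6 \left(-11\right) = -66$)
$\frac{c - \left(1381 + 403\right)}{\left(-34 + 33\right) l} = \frac{-2062 - \left(1381 + 403\right)}{\left(-34 + 33\right) \left(-66\right)} = \frac{-2062 - 1784}{\left(-1\right) \left(-66\right)} = \frac{-2062 - 1784}{66} = \left(-3846\right) \frac{1}{66} = - \frac{641}{11}$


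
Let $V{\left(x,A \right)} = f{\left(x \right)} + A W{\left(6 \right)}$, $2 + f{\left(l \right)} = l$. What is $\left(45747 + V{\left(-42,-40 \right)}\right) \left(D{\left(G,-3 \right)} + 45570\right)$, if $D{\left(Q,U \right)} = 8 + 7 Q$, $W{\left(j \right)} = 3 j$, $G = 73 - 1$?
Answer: $2072906606$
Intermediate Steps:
$G = 72$
$f{\left(l \right)} = -2 + l$
$V{\left(x,A \right)} = -2 + x + 18 A$ ($V{\left(x,A \right)} = \left(-2 + x\right) + A 3 \cdot 6 = \left(-2 + x\right) + A 18 = \left(-2 + x\right) + 18 A = -2 + x + 18 A$)
$\left(45747 + V{\left(-42,-40 \right)}\right) \left(D{\left(G,-3 \right)} + 45570\right) = \left(45747 - 764\right) \left(\left(8 + 7 \cdot 72\right) + 45570\right) = \left(45747 - 764\right) \left(\left(8 + 504\right) + 45570\right) = \left(45747 - 764\right) \left(512 + 45570\right) = 44983 \cdot 46082 = 2072906606$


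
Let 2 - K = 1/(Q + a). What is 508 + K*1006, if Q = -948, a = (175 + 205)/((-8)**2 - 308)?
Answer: 146027326/57923 ≈ 2521.1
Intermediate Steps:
a = -95/61 (a = 380/(64 - 308) = 380/(-244) = 380*(-1/244) = -95/61 ≈ -1.5574)
K = 115907/57923 (K = 2 - 1/(-948 - 95/61) = 2 - 1/(-57923/61) = 2 - 1*(-61/57923) = 2 + 61/57923 = 115907/57923 ≈ 2.0011)
508 + K*1006 = 508 + (115907/57923)*1006 = 508 + 116602442/57923 = 146027326/57923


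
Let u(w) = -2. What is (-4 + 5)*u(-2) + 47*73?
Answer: 3429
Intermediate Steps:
(-4 + 5)*u(-2) + 47*73 = (-4 + 5)*(-2) + 47*73 = 1*(-2) + 3431 = -2 + 3431 = 3429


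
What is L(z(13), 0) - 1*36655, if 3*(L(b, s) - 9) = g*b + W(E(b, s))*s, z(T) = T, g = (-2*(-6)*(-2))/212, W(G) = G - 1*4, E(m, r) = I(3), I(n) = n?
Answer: -1942264/53 ≈ -36647.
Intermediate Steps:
E(m, r) = 3
W(G) = -4 + G (W(G) = G - 4 = -4 + G)
g = -6/53 (g = (12*(-2))*(1/212) = -24*1/212 = -6/53 ≈ -0.11321)
L(b, s) = 9 - 2*b/53 - s/3 (L(b, s) = 9 + (-6*b/53 + (-4 + 3)*s)/3 = 9 + (-6*b/53 - s)/3 = 9 + (-s - 6*b/53)/3 = 9 + (-2*b/53 - s/3) = 9 - 2*b/53 - s/3)
L(z(13), 0) - 1*36655 = (9 - 2/53*13 - 1/3*0) - 1*36655 = (9 - 26/53 + 0) - 36655 = 451/53 - 36655 = -1942264/53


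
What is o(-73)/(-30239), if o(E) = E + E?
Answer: 146/30239 ≈ 0.0048282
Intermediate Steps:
o(E) = 2*E
o(-73)/(-30239) = (2*(-73))/(-30239) = -146*(-1/30239) = 146/30239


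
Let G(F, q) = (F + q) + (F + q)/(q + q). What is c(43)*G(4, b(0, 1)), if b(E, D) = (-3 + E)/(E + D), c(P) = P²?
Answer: 9245/6 ≈ 1540.8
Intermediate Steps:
b(E, D) = (-3 + E)/(D + E)
G(F, q) = F + q + (F + q)/(2*q) (G(F, q) = (F + q) + (F + q)/((2*q)) = (F + q) + (F + q)*(1/(2*q)) = (F + q) + (F + q)/(2*q) = F + q + (F + q)/(2*q))
c(43)*G(4, b(0, 1)) = 43²*(½ + 4 + (-3 + 0)/(1 + 0) + (½)*4/((-3 + 0)/(1 + 0))) = 1849*(½ + 4 - 3/1 + (½)*4/(-3/1)) = 1849*(½ + 4 + 1*(-3) + (½)*4/(1*(-3))) = 1849*(½ + 4 - 3 + (½)*4/(-3)) = 1849*(½ + 4 - 3 + (½)*4*(-⅓)) = 1849*(½ + 4 - 3 - ⅔) = 1849*(⅚) = 9245/6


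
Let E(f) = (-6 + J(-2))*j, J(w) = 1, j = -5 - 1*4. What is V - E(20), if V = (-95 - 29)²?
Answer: 15331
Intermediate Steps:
j = -9 (j = -5 - 4 = -9)
V = 15376 (V = (-124)² = 15376)
E(f) = 45 (E(f) = (-6 + 1)*(-9) = -5*(-9) = 45)
V - E(20) = 15376 - 1*45 = 15376 - 45 = 15331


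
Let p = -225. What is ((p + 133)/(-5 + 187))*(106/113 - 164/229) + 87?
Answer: 204604077/2354807 ≈ 86.888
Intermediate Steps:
((p + 133)/(-5 + 187))*(106/113 - 164/229) + 87 = ((-225 + 133)/(-5 + 187))*(106/113 - 164/229) + 87 = (-92/182)*(106*(1/113) - 164*1/229) + 87 = (-92*1/182)*(106/113 - 164/229) + 87 = -46/91*5742/25877 + 87 = -264132/2354807 + 87 = 204604077/2354807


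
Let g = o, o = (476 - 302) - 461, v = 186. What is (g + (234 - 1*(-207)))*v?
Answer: 28644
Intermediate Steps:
o = -287 (o = 174 - 461 = -287)
g = -287
(g + (234 - 1*(-207)))*v = (-287 + (234 - 1*(-207)))*186 = (-287 + (234 + 207))*186 = (-287 + 441)*186 = 154*186 = 28644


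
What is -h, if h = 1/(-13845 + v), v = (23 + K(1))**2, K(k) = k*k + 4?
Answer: 1/13061 ≈ 7.6564e-5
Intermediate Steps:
K(k) = 4 + k**2 (K(k) = k**2 + 4 = 4 + k**2)
v = 784 (v = (23 + (4 + 1**2))**2 = (23 + (4 + 1))**2 = (23 + 5)**2 = 28**2 = 784)
h = -1/13061 (h = 1/(-13845 + 784) = 1/(-13061) = -1/13061 ≈ -7.6564e-5)
-h = -1*(-1/13061) = 1/13061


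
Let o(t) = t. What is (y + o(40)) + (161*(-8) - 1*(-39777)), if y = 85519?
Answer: 124048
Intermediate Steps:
(y + o(40)) + (161*(-8) - 1*(-39777)) = (85519 + 40) + (161*(-8) - 1*(-39777)) = 85559 + (-1288 + 39777) = 85559 + 38489 = 124048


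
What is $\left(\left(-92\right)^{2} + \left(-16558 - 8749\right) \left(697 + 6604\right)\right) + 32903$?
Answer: $-184725040$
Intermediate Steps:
$\left(\left(-92\right)^{2} + \left(-16558 - 8749\right) \left(697 + 6604\right)\right) + 32903 = \left(8464 - 184766407\right) + 32903 = -184757943 + 32903 = -184725040$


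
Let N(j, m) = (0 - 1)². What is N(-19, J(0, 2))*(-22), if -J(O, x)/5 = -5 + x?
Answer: -22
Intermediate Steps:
J(O, x) = 25 - 5*x (J(O, x) = -5*(-5 + x) = 25 - 5*x)
N(j, m) = 1 (N(j, m) = (-1)² = 1)
N(-19, J(0, 2))*(-22) = 1*(-22) = -22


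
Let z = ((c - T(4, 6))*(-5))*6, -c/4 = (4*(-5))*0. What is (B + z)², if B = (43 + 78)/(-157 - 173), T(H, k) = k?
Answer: 29041321/900 ≈ 32268.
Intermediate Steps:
c = 0 (c = -4*4*(-5)*0 = -(-80)*0 = -4*0 = 0)
B = -11/30 (B = 121/(-330) = 121*(-1/330) = -11/30 ≈ -0.36667)
z = 180 (z = ((0 - 1*6)*(-5))*6 = ((0 - 6)*(-5))*6 = -6*(-5)*6 = 30*6 = 180)
(B + z)² = (-11/30 + 180)² = (5389/30)² = 29041321/900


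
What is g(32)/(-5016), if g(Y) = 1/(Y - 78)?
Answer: 1/230736 ≈ 4.3340e-6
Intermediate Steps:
g(Y) = 1/(-78 + Y)
g(32)/(-5016) = 1/((-78 + 32)*(-5016)) = -1/5016/(-46) = -1/46*(-1/5016) = 1/230736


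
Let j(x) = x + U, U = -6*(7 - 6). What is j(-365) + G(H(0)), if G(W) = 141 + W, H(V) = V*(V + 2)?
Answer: -230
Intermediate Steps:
U = -6 (U = -6*1 = -6)
H(V) = V*(2 + V)
j(x) = -6 + x (j(x) = x - 6 = -6 + x)
j(-365) + G(H(0)) = (-6 - 365) + (141 + 0*(2 + 0)) = -371 + (141 + 0*2) = -371 + (141 + 0) = -371 + 141 = -230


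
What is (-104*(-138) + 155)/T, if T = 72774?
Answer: 14507/72774 ≈ 0.19934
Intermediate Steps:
(-104*(-138) + 155)/T = (-104*(-138) + 155)/72774 = (14352 + 155)*(1/72774) = 14507*(1/72774) = 14507/72774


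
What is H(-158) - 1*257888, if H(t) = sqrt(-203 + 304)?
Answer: -257888 + sqrt(101) ≈ -2.5788e+5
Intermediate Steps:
H(t) = sqrt(101)
H(-158) - 1*257888 = sqrt(101) - 1*257888 = sqrt(101) - 257888 = -257888 + sqrt(101)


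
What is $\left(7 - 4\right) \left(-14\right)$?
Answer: $-42$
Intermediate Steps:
$\left(7 - 4\right) \left(-14\right) = 3 \left(-14\right) = -42$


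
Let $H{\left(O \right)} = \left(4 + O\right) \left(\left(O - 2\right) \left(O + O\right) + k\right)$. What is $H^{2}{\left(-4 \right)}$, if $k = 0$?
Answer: $0$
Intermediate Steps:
$H{\left(O \right)} = 2 O \left(-2 + O\right) \left(4 + O\right)$ ($H{\left(O \right)} = \left(4 + O\right) \left(\left(O - 2\right) \left(O + O\right) + 0\right) = \left(4 + O\right) \left(\left(-2 + O\right) 2 O + 0\right) = \left(4 + O\right) \left(2 O \left(-2 + O\right) + 0\right) = \left(4 + O\right) 2 O \left(-2 + O\right) = 2 O \left(-2 + O\right) \left(4 + O\right)$)
$H^{2}{\left(-4 \right)} = \left(2 \left(-4\right) \left(-8 + \left(-4\right)^{2} + 2 \left(-4\right)\right)\right)^{2} = \left(2 \left(-4\right) \left(-8 + 16 - 8\right)\right)^{2} = \left(2 \left(-4\right) 0\right)^{2} = 0^{2} = 0$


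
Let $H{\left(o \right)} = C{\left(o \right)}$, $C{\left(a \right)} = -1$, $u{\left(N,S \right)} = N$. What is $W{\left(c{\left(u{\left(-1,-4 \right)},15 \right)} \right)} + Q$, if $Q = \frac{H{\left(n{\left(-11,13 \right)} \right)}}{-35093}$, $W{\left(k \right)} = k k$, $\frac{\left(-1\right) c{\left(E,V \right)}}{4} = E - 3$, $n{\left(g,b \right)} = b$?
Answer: $\frac{8983809}{35093} \approx 256.0$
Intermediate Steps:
$H{\left(o \right)} = -1$
$c{\left(E,V \right)} = 12 - 4 E$ ($c{\left(E,V \right)} = - 4 \left(E - 3\right) = - 4 \left(-3 + E\right) = 12 - 4 E$)
$W{\left(k \right)} = k^{2}$
$Q = \frac{1}{35093}$ ($Q = - \frac{1}{-35093} = \left(-1\right) \left(- \frac{1}{35093}\right) = \frac{1}{35093} \approx 2.8496 \cdot 10^{-5}$)
$W{\left(c{\left(u{\left(-1,-4 \right)},15 \right)} \right)} + Q = \left(12 - -4\right)^{2} + \frac{1}{35093} = \left(12 + 4\right)^{2} + \frac{1}{35093} = 16^{2} + \frac{1}{35093} = 256 + \frac{1}{35093} = \frac{8983809}{35093}$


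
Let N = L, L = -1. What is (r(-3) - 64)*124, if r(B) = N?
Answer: -8060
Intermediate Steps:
N = -1
r(B) = -1
(r(-3) - 64)*124 = (-1 - 64)*124 = -65*124 = -8060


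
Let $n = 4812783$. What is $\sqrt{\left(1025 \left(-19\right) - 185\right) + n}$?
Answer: $\sqrt{4793123} \approx 2189.3$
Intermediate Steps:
$\sqrt{\left(1025 \left(-19\right) - 185\right) + n} = \sqrt{\left(1025 \left(-19\right) - 185\right) + 4812783} = \sqrt{\left(-19475 - 185\right) + 4812783} = \sqrt{-19660 + 4812783} = \sqrt{4793123}$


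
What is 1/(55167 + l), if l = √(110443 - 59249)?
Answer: 55167/3043346695 - √51194/3043346695 ≈ 1.8053e-5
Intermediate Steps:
l = √51194 ≈ 226.26
1/(55167 + l) = 1/(55167 + √51194)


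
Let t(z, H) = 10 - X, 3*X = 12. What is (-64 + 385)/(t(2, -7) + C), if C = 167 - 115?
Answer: 321/58 ≈ 5.5345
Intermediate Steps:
X = 4 (X = (1/3)*12 = 4)
C = 52
t(z, H) = 6 (t(z, H) = 10 - 1*4 = 10 - 4 = 6)
(-64 + 385)/(t(2, -7) + C) = (-64 + 385)/(6 + 52) = 321/58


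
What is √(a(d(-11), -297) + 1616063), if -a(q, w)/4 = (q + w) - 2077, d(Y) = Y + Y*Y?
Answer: √1625119 ≈ 1274.8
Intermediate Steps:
d(Y) = Y + Y²
a(q, w) = 8308 - 4*q - 4*w (a(q, w) = -4*((q + w) - 2077) = -4*(-2077 + q + w) = 8308 - 4*q - 4*w)
√(a(d(-11), -297) + 1616063) = √((8308 - (-44)*(1 - 11) - 4*(-297)) + 1616063) = √((8308 - (-44)*(-10) + 1188) + 1616063) = √((8308 - 4*110 + 1188) + 1616063) = √((8308 - 440 + 1188) + 1616063) = √(9056 + 1616063) = √1625119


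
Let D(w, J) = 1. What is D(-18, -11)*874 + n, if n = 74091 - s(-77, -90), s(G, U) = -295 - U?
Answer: 75170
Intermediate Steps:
n = 74296 (n = 74091 - (-295 - 1*(-90)) = 74091 - (-295 + 90) = 74091 - 1*(-205) = 74091 + 205 = 74296)
D(-18, -11)*874 + n = 1*874 + 74296 = 874 + 74296 = 75170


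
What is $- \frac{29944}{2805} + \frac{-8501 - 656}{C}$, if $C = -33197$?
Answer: $- \frac{968365583}{93117585} \approx -10.399$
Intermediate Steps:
$- \frac{29944}{2805} + \frac{-8501 - 656}{C} = - \frac{29944}{2805} + \frac{-8501 - 656}{-33197} = \left(-29944\right) \frac{1}{2805} - - \frac{9157}{33197} = - \frac{29944}{2805} + \frac{9157}{33197} = - \frac{968365583}{93117585}$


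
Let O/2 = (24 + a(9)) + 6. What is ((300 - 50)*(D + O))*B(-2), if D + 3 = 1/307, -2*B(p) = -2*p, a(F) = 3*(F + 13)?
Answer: -29012000/307 ≈ -94502.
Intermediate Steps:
a(F) = 39 + 3*F (a(F) = 3*(13 + F) = 39 + 3*F)
B(p) = p (B(p) = -(-1)*p = p)
O = 192 (O = 2*((24 + (39 + 3*9)) + 6) = 2*((24 + (39 + 27)) + 6) = 2*((24 + 66) + 6) = 2*(90 + 6) = 2*96 = 192)
D = -920/307 (D = -3 + 1/307 = -920/307 ≈ -2.9967)
((300 - 50)*(D + O))*B(-2) = ((300 - 50)*(-920/307 + 192))*(-2) = (250*(58024/307))*(-2) = (14506000/307)*(-2) = -29012000/307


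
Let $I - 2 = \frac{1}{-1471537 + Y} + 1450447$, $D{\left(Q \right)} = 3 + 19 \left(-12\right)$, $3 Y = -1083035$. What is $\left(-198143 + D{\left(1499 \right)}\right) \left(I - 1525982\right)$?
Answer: $\frac{41186522516718064}{2748823} \approx 1.4983 \cdot 10^{10}$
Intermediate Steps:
$Y = - \frac{1083035}{3}$ ($Y = \frac{1}{3} \left(-1083035\right) = - \frac{1083035}{3} \approx -3.6101 \cdot 10^{5}$)
$D{\left(Q \right)} = -225$ ($D{\left(Q \right)} = 3 - 228 = -225$)
$I = \frac{7974055143051}{5497646}$ ($I = 2 + \left(\frac{1}{-1471537 - \frac{1083035}{3}} + 1450447\right) = 2 + \left(\frac{1}{- \frac{5497646}{3}} + 1450447\right) = 2 + \left(- \frac{3}{5497646} + 1450447\right) = 2 + \frac{7974044147759}{5497646} = \frac{7974055143051}{5497646} \approx 1.4504 \cdot 10^{6}$)
$\left(-198143 + D{\left(1499 \right)}\right) \left(I - 1525982\right) = \left(-198143 - 225\right) \left(\frac{7974055143051}{5497646} - 1525982\right) = \left(-198368\right) \left(- \frac{415253695321}{5497646}\right) = \frac{41186522516718064}{2748823}$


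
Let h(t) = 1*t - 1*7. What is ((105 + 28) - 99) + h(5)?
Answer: 32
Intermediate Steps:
h(t) = -7 + t (h(t) = t - 7 = -7 + t)
((105 + 28) - 99) + h(5) = ((105 + 28) - 99) + (-7 + 5) = (133 - 99) - 2 = 34 - 2 = 32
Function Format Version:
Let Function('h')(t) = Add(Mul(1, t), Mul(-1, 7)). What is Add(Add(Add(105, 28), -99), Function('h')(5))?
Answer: 32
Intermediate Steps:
Function('h')(t) = Add(-7, t) (Function('h')(t) = Add(t, -7) = Add(-7, t))
Add(Add(Add(105, 28), -99), Function('h')(5)) = Add(Add(Add(105, 28), -99), Add(-7, 5)) = Add(Add(133, -99), -2) = Add(34, -2) = 32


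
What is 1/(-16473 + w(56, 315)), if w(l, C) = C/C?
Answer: -1/16472 ≈ -6.0709e-5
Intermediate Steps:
w(l, C) = 1
1/(-16473 + w(56, 315)) = 1/(-16473 + 1) = 1/(-16472) = -1/16472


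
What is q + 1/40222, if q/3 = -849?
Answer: -102445433/40222 ≈ -2547.0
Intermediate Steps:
q = -2547 (q = 3*(-849) = -2547)
q + 1/40222 = -2547 + 1/40222 = -102445433/40222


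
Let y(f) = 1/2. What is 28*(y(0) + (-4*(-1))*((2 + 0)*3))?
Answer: 686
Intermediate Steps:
y(f) = ½
28*(y(0) + (-4*(-1))*((2 + 0)*3)) = 28*(½ + (-4*(-1))*((2 + 0)*3)) = 28*(½ + 4*(2*3)) = 28*(½ + 4*6) = 28*(½ + 24) = 28*(49/2) = 686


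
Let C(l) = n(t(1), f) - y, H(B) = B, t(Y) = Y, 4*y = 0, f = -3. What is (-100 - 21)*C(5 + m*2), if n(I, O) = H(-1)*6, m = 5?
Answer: 726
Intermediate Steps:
y = 0 (y = (1/4)*0 = 0)
n(I, O) = -6 (n(I, O) = -1*6 = -6)
C(l) = -6 (C(l) = -6 - 1*0 = -6 + 0 = -6)
(-100 - 21)*C(5 + m*2) = (-100 - 21)*(-6) = -121*(-6) = 726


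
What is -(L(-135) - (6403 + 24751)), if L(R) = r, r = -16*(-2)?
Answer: 31122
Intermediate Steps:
r = 32
L(R) = 32
-(L(-135) - (6403 + 24751)) = -(32 - (6403 + 24751)) = -(32 - 1*31154) = -(32 - 31154) = -1*(-31122) = 31122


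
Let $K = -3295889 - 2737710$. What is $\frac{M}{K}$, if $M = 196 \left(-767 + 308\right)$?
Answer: $\frac{89964}{6033599} \approx 0.014911$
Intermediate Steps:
$K = -6033599$ ($K = -3295889 - 2737710 = -6033599$)
$M = -89964$ ($M = 196 \left(-459\right) = -89964$)
$\frac{M}{K} = - \frac{89964}{-6033599} = \left(-89964\right) \left(- \frac{1}{6033599}\right) = \frac{89964}{6033599}$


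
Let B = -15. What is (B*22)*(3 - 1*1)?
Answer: -660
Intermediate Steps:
(B*22)*(3 - 1*1) = (-15*22)*(3 - 1*1) = -330*(3 - 1) = -330*2 = -660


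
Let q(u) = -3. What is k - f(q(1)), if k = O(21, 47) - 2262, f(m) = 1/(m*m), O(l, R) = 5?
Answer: -20314/9 ≈ -2257.1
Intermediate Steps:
f(m) = m⁻²
k = -2257 (k = 5 - 2262 = -2257)
k - f(q(1)) = -2257 - 1/(-3)² = -2257 - 1*⅑ = -2257 - ⅑ = -20314/9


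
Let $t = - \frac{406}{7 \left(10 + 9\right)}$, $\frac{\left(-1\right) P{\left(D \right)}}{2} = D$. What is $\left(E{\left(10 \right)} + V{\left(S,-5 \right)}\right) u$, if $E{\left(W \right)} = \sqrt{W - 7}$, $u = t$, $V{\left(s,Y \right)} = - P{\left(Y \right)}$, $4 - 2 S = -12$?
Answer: $\frac{580}{19} - \frac{58 \sqrt{3}}{19} \approx 25.239$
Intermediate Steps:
$P{\left(D \right)} = - 2 D$
$S = 8$ ($S = 2 - -6 = 2 + 6 = 8$)
$t = - \frac{58}{19}$ ($t = - \frac{406}{7 \cdot 19} = - \frac{406}{133} = \left(-406\right) \frac{1}{133} = - \frac{58}{19} \approx -3.0526$)
$V{\left(s,Y \right)} = 2 Y$ ($V{\left(s,Y \right)} = - \left(-2\right) Y = 2 Y$)
$u = - \frac{58}{19} \approx -3.0526$
$E{\left(W \right)} = \sqrt{-7 + W}$
$\left(E{\left(10 \right)} + V{\left(S,-5 \right)}\right) u = \left(\sqrt{-7 + 10} + 2 \left(-5\right)\right) \left(- \frac{58}{19}\right) = \left(\sqrt{3} - 10\right) \left(- \frac{58}{19}\right) = \left(-10 + \sqrt{3}\right) \left(- \frac{58}{19}\right) = \frac{580}{19} - \frac{58 \sqrt{3}}{19}$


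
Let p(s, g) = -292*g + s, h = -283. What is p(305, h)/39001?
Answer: 82941/39001 ≈ 2.1266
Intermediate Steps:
p(s, g) = s - 292*g
p(305, h)/39001 = (305 - 292*(-283))/39001 = (305 + 82636)*(1/39001) = 82941*(1/39001) = 82941/39001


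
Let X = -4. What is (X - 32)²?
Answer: 1296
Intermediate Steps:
(X - 32)² = (-4 - 32)² = (-36)² = 1296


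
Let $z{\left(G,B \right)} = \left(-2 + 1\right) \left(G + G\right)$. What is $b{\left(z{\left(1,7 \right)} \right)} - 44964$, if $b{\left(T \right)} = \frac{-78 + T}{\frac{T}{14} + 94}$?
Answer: $- \frac{29541908}{657} \approx -44965.0$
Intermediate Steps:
$z{\left(G,B \right)} = - 2 G$
$b{\left(T \right)} = \frac{-78 + T}{94 + \frac{T}{14}}$ ($b{\left(T \right)} = \frac{-78 + T}{T \frac{1}{14} + 94} = \frac{-78 + T}{\frac{T}{14} + 94} = \frac{-78 + T}{94 + \frac{T}{14}}$)
$b{\left(z{\left(1,7 \right)} \right)} - 44964 = \frac{14 \left(-78 - 2\right)}{1316 - 2} - 44964 = 14 \cdot \frac{1}{1314} \left(-80\right) - 44964 = - \frac{560}{657} - 44964 = - \frac{29541908}{657}$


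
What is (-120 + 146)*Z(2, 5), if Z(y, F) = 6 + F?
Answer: 286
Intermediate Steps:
(-120 + 146)*Z(2, 5) = (-120 + 146)*(6 + 5) = 26*11 = 286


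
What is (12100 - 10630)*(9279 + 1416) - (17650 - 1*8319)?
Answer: 15712319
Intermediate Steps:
(12100 - 10630)*(9279 + 1416) - (17650 - 1*8319) = 1470*10695 - (17650 - 8319) = 15721650 - 1*9331 = 15721650 - 9331 = 15712319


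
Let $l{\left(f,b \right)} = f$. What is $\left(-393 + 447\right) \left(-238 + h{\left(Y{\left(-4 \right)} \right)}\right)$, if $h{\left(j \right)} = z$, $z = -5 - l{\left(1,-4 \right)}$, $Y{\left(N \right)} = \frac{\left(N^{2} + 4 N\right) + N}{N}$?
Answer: $-13176$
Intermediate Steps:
$Y{\left(N \right)} = \frac{N^{2} + 5 N}{N}$
$z = -6$ ($z = -5 - 1 = -6$)
$h{\left(j \right)} = -6$
$\left(-393 + 447\right) \left(-238 + h{\left(Y{\left(-4 \right)} \right)}\right) = \left(-393 + 447\right) \left(-238 - 6\right) = 54 \left(-244\right) = -13176$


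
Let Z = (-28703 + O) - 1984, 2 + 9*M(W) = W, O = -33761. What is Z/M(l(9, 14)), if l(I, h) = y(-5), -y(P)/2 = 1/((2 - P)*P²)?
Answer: 3172050/11 ≈ 2.8837e+5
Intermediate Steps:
y(P) = -2/(P²*(2 - P)) (y(P) = -2*1/(P²*(2 - P)) = -2/(P²*(2 - P)))
l(I, h) = -2/175 (l(I, h) = 2/((-5)²*(-2 - 5)) = 2*(1/25)/(-7) = 2*(1/25)*(-⅐) = -2/175)
M(W) = -2/9 + W/9
Z = -64448 (Z = (-28703 - 33761) - 1984 = -62464 - 1984 = -64448)
Z/M(l(9, 14)) = -64448/(-2/9 + (⅑)*(-2/175)) = -64448/(-2/9 - 2/1575) = -64448/(-352/1575) = -64448*(-1575/352) = 3172050/11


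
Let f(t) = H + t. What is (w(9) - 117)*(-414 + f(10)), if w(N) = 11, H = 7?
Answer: 42082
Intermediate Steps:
f(t) = 7 + t
(w(9) - 117)*(-414 + f(10)) = (11 - 117)*(-414 + (7 + 10)) = -106*(-414 + 17) = -106*(-397) = 42082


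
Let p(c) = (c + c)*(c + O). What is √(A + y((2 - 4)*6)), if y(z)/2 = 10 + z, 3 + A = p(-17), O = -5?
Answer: √741 ≈ 27.221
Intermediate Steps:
p(c) = 2*c*(-5 + c) (p(c) = (c + c)*(c - 5) = (2*c)*(-5 + c) = 2*c*(-5 + c))
A = 745 (A = -3 + 2*(-17)*(-5 - 17) = -3 + 2*(-17)*(-22) = -3 + 748 = 745)
y(z) = 20 + 2*z (y(z) = 2*(10 + z) = 20 + 2*z)
√(A + y((2 - 4)*6)) = √(745 + (20 + 2*((2 - 4)*6))) = √(745 + (20 + 2*(-2*6))) = √(745 + (20 + 2*(-12))) = √(745 + (20 - 24)) = √(745 - 4) = √741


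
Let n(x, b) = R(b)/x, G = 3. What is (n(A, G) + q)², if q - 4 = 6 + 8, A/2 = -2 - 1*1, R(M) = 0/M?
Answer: 324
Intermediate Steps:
R(M) = 0
A = -6 (A = 2*(-2 - 1*1) = 2*(-2 - 1) = 2*(-3) = -6)
n(x, b) = 0 (n(x, b) = 0/x = 0)
q = 18 (q = 4 + (6 + 8) = 4 + 14 = 18)
(n(A, G) + q)² = (0 + 18)² = 18² = 324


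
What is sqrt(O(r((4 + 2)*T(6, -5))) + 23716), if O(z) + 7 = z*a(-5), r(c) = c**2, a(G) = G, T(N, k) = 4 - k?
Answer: sqrt(9129) ≈ 95.546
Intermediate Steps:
O(z) = -7 - 5*z (O(z) = -7 + z*(-5) = -7 - 5*z)
sqrt(O(r((4 + 2)*T(6, -5))) + 23716) = sqrt((-7 - 5*(4 + 2)**2*(4 - 1*(-5))**2) + 23716) = sqrt((-7 - 5*36*(4 + 5)**2) + 23716) = sqrt((-7 - 5*(6*9)**2) + 23716) = sqrt((-7 - 5*54**2) + 23716) = sqrt((-7 - 5*2916) + 23716) = sqrt((-7 - 14580) + 23716) = sqrt(-14587 + 23716) = sqrt(9129)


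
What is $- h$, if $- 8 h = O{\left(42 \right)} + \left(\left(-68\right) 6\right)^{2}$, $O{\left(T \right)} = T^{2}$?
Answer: $\frac{42057}{2} \approx 21029.0$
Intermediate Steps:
$h = - \frac{42057}{2}$ ($h = - \frac{42^{2} + \left(\left(-68\right) 6\right)^{2}}{8} = - \frac{1764 + \left(-408\right)^{2}}{8} = - \frac{1764 + 166464}{8} = \left(- \frac{1}{8}\right) 168228 = - \frac{42057}{2} \approx -21029.0$)
$- h = \left(-1\right) \left(- \frac{42057}{2}\right) = \frac{42057}{2}$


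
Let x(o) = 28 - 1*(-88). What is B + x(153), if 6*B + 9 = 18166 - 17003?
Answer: 925/3 ≈ 308.33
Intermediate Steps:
x(o) = 116 (x(o) = 28 + 88 = 116)
B = 577/3 (B = -3/2 + (18166 - 17003)/6 = -3/2 + (1/6)*1163 = -3/2 + 1163/6 = 577/3 ≈ 192.33)
B + x(153) = 577/3 + 116 = 925/3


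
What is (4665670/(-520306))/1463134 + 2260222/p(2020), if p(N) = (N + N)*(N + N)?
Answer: 215072471766518361/1553158149447960800 ≈ 0.13847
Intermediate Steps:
p(N) = 4*N² (p(N) = (2*N)*(2*N) = 4*N²)
(4665670/(-520306))/1463134 + 2260222/p(2020) = (4665670/(-520306))/1463134 + 2260222/((4*2020²)) = (4665670*(-1/520306))*(1/1463134) + 2260222/((4*4080400)) = -2332835/260153*1/1463134 + 2260222/16321600 = -2332835/380638699502 + 2260222*(1/16321600) = -2332835/380638699502 + 1130111/8160800 = 215072471766518361/1553158149447960800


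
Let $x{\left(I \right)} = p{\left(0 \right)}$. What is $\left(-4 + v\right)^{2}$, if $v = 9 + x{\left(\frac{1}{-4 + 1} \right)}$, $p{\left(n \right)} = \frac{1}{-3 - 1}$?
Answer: $\frac{361}{16} \approx 22.563$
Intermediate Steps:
$p{\left(n \right)} = - \frac{1}{4}$ ($p{\left(n \right)} = \frac{1}{-4} = - \frac{1}{4}$)
$x{\left(I \right)} = - \frac{1}{4}$
$v = \frac{35}{4}$ ($v = 9 - \frac{1}{4} = \frac{35}{4} \approx 8.75$)
$\left(-4 + v\right)^{2} = \left(-4 + \frac{35}{4}\right)^{2} = \left(\frac{19}{4}\right)^{2} = \frac{361}{16}$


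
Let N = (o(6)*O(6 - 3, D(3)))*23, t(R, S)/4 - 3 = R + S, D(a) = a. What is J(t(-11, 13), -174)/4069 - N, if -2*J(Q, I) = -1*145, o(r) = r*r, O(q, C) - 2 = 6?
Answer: -53905967/8138 ≈ -6624.0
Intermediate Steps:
O(q, C) = 8 (O(q, C) = 2 + 6 = 8)
o(r) = r²
t(R, S) = 12 + 4*R + 4*S (t(R, S) = 12 + 4*(R + S) = 12 + (4*R + 4*S) = 12 + 4*R + 4*S)
J(Q, I) = 145/2 (J(Q, I) = -(-1)*145/2 = -½*(-145) = 145/2)
N = 6624 (N = (6²*8)*23 = (36*8)*23 = 288*23 = 6624)
J(t(-11, 13), -174)/4069 - N = (145/2)/4069 - 1*6624 = (145/2)*(1/4069) - 6624 = 145/8138 - 6624 = -53905967/8138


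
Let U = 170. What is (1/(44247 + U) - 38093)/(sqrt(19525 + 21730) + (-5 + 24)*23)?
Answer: -369696926430/3324923369 + 845988390*sqrt(41255)/3324923369 ≈ -59.510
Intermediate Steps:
(1/(44247 + U) - 38093)/(sqrt(19525 + 21730) + (-5 + 24)*23) = (1/(44247 + 170) - 38093)/(sqrt(19525 + 21730) + (-5 + 24)*23) = (1/44417 - 38093)/(sqrt(41255) + 19*23) = (1/44417 - 38093)/(sqrt(41255) + 437) = -1691976780/(44417*(437 + sqrt(41255)))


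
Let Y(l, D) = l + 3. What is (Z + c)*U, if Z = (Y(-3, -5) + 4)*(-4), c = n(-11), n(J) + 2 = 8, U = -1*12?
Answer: 120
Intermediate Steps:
U = -12
n(J) = 6 (n(J) = -2 + 8 = 6)
Y(l, D) = 3 + l
c = 6
Z = -16 (Z = ((3 - 3) + 4)*(-4) = (0 + 4)*(-4) = 4*(-4) = -16)
(Z + c)*U = (-16 + 6)*(-12) = -10*(-12) = 120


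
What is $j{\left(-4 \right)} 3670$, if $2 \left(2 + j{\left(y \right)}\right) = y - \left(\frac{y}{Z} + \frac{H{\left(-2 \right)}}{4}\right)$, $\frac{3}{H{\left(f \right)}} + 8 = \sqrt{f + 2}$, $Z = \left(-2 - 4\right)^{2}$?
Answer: $- \frac{4119575}{288} \approx -14304.0$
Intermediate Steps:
$Z = 36$ ($Z = \left(-6\right)^{2} = 36$)
$H{\left(f \right)} = \frac{3}{-8 + \sqrt{2 + f}}$ ($H{\left(f \right)} = \frac{3}{-8 + \sqrt{f + 2}} = \frac{3}{-8 + \sqrt{2 + f}}$)
$j{\left(y \right)} = - \frac{125}{64} + \frac{35 y}{72}$ ($j{\left(y \right)} = -2 + \frac{y - \left(\frac{y}{36} + \frac{3 \frac{1}{-8 + \sqrt{2 - 2}}}{4}\right)}{2} = -2 + \frac{y - \left(y \frac{1}{36} + \frac{3}{-8 + \sqrt{0}} \cdot \frac{1}{4}\right)}{2} = -2 + \frac{y - \left(\frac{y}{36} + \frac{3}{-8 + 0} \cdot \frac{1}{4}\right)}{2} = -2 + \frac{y - \left(\frac{y}{36} + \frac{3}{-8} \cdot \frac{1}{4}\right)}{2} = -2 + \frac{y - \left(\frac{y}{36} + 3 \left(- \frac{1}{8}\right) \frac{1}{4}\right)}{2} = -2 + \frac{y - \left(\frac{y}{36} - \frac{3}{32}\right)}{2} = -2 + \frac{y - \left(- \frac{3}{32} + \frac{y}{36}\right)}{2} = -2 + \frac{\frac{3}{32} + \frac{35 y}{36}}{2} = -2 + \left(\frac{3}{64} + \frac{35 y}{72}\right) = - \frac{125}{64} + \frac{35 y}{72}$)
$j{\left(-4 \right)} 3670 = \left(- \frac{125}{64} + \frac{35}{72} \left(-4\right)\right) 3670 = \left(- \frac{125}{64} - \frac{35}{18}\right) 3670 = \left(- \frac{2245}{576}\right) 3670 = - \frac{4119575}{288}$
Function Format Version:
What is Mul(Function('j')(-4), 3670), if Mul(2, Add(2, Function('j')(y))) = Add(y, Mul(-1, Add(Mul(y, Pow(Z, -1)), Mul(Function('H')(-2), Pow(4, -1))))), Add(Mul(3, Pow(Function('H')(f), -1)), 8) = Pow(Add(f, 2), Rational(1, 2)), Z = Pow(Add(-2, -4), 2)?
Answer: Rational(-4119575, 288) ≈ -14304.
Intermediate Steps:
Z = 36 (Z = Pow(-6, 2) = 36)
Function('H')(f) = Mul(3, Pow(Add(-8, Pow(Add(2, f), Rational(1, 2))), -1)) (Function('H')(f) = Mul(3, Pow(Add(-8, Pow(Add(f, 2), Rational(1, 2))), -1)) = Mul(3, Pow(Add(-8, Pow(Add(2, f), Rational(1, 2))), -1)))
Function('j')(y) = Add(Rational(-125, 64), Mul(Rational(35, 72), y)) (Function('j')(y) = Add(-2, Mul(Rational(1, 2), Add(y, Mul(-1, Add(Mul(y, Pow(36, -1)), Mul(Mul(3, Pow(Add(-8, Pow(Add(2, -2), Rational(1, 2))), -1)), Pow(4, -1))))))) = Add(-2, Mul(Rational(1, 2), Add(y, Mul(-1, Add(Mul(y, Rational(1, 36)), Mul(Mul(3, Pow(Add(-8, Pow(0, Rational(1, 2))), -1)), Rational(1, 4))))))) = Add(-2, Mul(Rational(1, 2), Add(y, Mul(-1, Add(Mul(Rational(1, 36), y), Mul(Mul(3, Pow(Add(-8, 0), -1)), Rational(1, 4))))))) = Add(-2, Mul(Rational(1, 2), Add(y, Mul(-1, Add(Mul(Rational(1, 36), y), Mul(Mul(3, Pow(-8, -1)), Rational(1, 4))))))) = Add(-2, Mul(Rational(1, 2), Add(y, Mul(-1, Add(Mul(Rational(1, 36), y), Mul(Mul(3, Rational(-1, 8)), Rational(1, 4))))))) = Add(-2, Mul(Rational(1, 2), Add(y, Mul(-1, Add(Mul(Rational(1, 36), y), Mul(Rational(-3, 8), Rational(1, 4))))))) = Add(-2, Mul(Rational(1, 2), Add(y, Mul(-1, Add(Mul(Rational(1, 36), y), Rational(-3, 32)))))) = Add(-2, Mul(Rational(1, 2), Add(y, Mul(-1, Add(Rational(-3, 32), Mul(Rational(1, 36), y)))))) = Add(-2, Mul(Rational(1, 2), Add(y, Add(Rational(3, 32), Mul(Rational(-1, 36), y))))) = Add(-2, Mul(Rational(1, 2), Add(Rational(3, 32), Mul(Rational(35, 36), y)))) = Add(-2, Add(Rational(3, 64), Mul(Rational(35, 72), y))) = Add(Rational(-125, 64), Mul(Rational(35, 72), y)))
Mul(Function('j')(-4), 3670) = Mul(Add(Rational(-125, 64), Mul(Rational(35, 72), -4)), 3670) = Mul(Add(Rational(-125, 64), Rational(-35, 18)), 3670) = Mul(Rational(-2245, 576), 3670) = Rational(-4119575, 288)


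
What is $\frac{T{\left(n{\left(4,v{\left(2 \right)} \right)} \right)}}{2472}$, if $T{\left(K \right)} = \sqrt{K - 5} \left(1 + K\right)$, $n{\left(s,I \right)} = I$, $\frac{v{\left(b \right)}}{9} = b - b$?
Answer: $\frac{i \sqrt{5}}{2472} \approx 0.00090456 i$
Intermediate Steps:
$v{\left(b \right)} = 0$ ($v{\left(b \right)} = 9 \left(b - b\right) = 9 \cdot 0 = 0$)
$T{\left(K \right)} = \sqrt{-5 + K} \left(1 + K\right)$
$\frac{T{\left(n{\left(4,v{\left(2 \right)} \right)} \right)}}{2472} = \frac{\sqrt{-5 + 0} \left(1 + 0\right)}{2472} = \sqrt{-5} \cdot 1 \cdot \frac{1}{2472} = i \sqrt{5} \cdot 1 \cdot \frac{1}{2472} = i \sqrt{5} \cdot \frac{1}{2472} = \frac{i \sqrt{5}}{2472}$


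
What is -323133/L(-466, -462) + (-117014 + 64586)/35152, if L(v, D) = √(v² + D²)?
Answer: -13107/8788 - 323133*√4306/43060 ≈ -493.92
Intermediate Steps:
L(v, D) = √(D² + v²)
-323133/L(-466, -462) + (-117014 + 64586)/35152 = -323133/√((-462)² + (-466)²) + (-117014 + 64586)/35152 = -323133/√(213444 + 217156) - 52428*1/35152 = -323133*√4306/43060 - 13107/8788 = -13107/8788 - 323133*√4306/43060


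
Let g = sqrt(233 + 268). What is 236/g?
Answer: 236*sqrt(501)/501 ≈ 10.544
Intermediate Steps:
g = sqrt(501) ≈ 22.383
236/g = 236/(sqrt(501)) = 236*(sqrt(501)/501) = 236*sqrt(501)/501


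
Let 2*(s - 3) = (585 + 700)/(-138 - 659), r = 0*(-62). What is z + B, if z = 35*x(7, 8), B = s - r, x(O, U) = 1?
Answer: 59287/1594 ≈ 37.194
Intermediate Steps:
r = 0
s = 3497/1594 (s = 3 + ((585 + 700)/(-138 - 659))/2 = 3 + (1285/(-797))/2 = 3 + (1285*(-1/797))/2 = 3 + (1/2)*(-1285/797) = 3 - 1285/1594 = 3497/1594 ≈ 2.1939)
B = 3497/1594 (B = 3497/1594 - 1*0 = 3497/1594 + 0 = 3497/1594 ≈ 2.1939)
z = 35 (z = 35*1 = 35)
z + B = 35 + 3497/1594 = 59287/1594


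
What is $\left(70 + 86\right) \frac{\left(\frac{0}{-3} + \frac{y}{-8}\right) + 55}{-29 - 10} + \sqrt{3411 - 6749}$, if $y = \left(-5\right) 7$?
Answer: $- \frac{475}{2} + i \sqrt{3338} \approx -237.5 + 57.775 i$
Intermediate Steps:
$y = -35$
$\left(70 + 86\right) \frac{\left(\frac{0}{-3} + \frac{y}{-8}\right) + 55}{-29 - 10} + \sqrt{3411 - 6749} = \left(70 + 86\right) \frac{\left(\frac{0}{-3} - \frac{35}{-8}\right) + 55}{-29 - 10} + \sqrt{3411 - 6749} = 156 \frac{\left(0 \left(- \frac{1}{3}\right) - - \frac{35}{8}\right) + 55}{-39} + \sqrt{-3338} = 156 \left(\left(0 + \frac{35}{8}\right) + 55\right) \left(- \frac{1}{39}\right) + i \sqrt{3338} = 156 \left(\frac{35}{8} + 55\right) \left(- \frac{1}{39}\right) + i \sqrt{3338} = 156 \cdot \frac{475}{8} \left(- \frac{1}{39}\right) + i \sqrt{3338} = 156 \left(- \frac{475}{312}\right) + i \sqrt{3338} = - \frac{475}{2} + i \sqrt{3338}$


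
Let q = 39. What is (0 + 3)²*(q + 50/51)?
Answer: 6117/17 ≈ 359.82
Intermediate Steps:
(0 + 3)²*(q + 50/51) = (0 + 3)²*(39 + 50/51) = 3²*(39 + 50*(1/51)) = 9*(39 + 50/51) = 9*(2039/51) = 6117/17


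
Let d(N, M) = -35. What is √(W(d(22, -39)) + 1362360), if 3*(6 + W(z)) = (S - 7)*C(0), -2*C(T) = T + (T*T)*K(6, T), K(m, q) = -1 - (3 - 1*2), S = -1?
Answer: √1362354 ≈ 1167.2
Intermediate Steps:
K(m, q) = -2 (K(m, q) = -1 - (3 - 2) = -1 - 1*1 = -1 - 1 = -2)
C(T) = T² - T/2 (C(T) = -(T + (T*T)*(-2))/2 = -(T + T²*(-2))/2 = -(T - 2*T²)/2 = T² - T/2)
W(z) = -6 (W(z) = -6 + ((-1 - 7)*(0*(-½ + 0)))/3 = -6 + (-0*(-1)/2)/3 = -6 + (-8*0)/3 = -6 + (⅓)*0 = -6 + 0 = -6)
√(W(d(22, -39)) + 1362360) = √(-6 + 1362360) = √1362354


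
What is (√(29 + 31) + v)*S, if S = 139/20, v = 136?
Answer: 4726/5 + 139*√15/10 ≈ 999.03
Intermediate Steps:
S = 139/20 (S = 139*(1/20) = 139/20 ≈ 6.9500)
(√(29 + 31) + v)*S = (√(29 + 31) + 136)*(139/20) = (√60 + 136)*(139/20) = (2*√15 + 136)*(139/20) = (136 + 2*√15)*(139/20) = 4726/5 + 139*√15/10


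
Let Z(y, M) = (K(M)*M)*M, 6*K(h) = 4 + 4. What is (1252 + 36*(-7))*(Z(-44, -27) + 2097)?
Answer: 3069000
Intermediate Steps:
K(h) = 4/3 (K(h) = (4 + 4)/6 = (⅙)*8 = 4/3)
Z(y, M) = 4*M²/3 (Z(y, M) = (4*M/3)*M = 4*M²/3)
(1252 + 36*(-7))*(Z(-44, -27) + 2097) = (1252 + 36*(-7))*((4/3)*(-27)² + 2097) = (1252 - 252)*((4/3)*729 + 2097) = 1000*(972 + 2097) = 1000*3069 = 3069000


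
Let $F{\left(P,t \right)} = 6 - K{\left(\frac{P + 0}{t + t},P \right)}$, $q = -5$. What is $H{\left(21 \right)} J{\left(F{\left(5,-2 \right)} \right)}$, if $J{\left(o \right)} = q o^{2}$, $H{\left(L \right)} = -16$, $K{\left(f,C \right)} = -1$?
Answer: $3920$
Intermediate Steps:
$F{\left(P,t \right)} = 7$ ($F{\left(P,t \right)} = 6 - -1 = 6 + 1 = 7$)
$J{\left(o \right)} = - 5 o^{2}$
$H{\left(21 \right)} J{\left(F{\left(5,-2 \right)} \right)} = - 16 \left(- 5 \cdot 7^{2}\right) = - 16 \left(\left(-5\right) 49\right) = \left(-16\right) \left(-245\right) = 3920$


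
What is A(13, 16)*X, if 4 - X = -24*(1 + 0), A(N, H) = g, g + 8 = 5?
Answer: -84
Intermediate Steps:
g = -3 (g = -8 + 5 = -3)
A(N, H) = -3
X = 28 (X = 4 - (-24)*(1 + 0) = 4 - (-24) = 4 - 1*(-24) = 4 + 24 = 28)
A(13, 16)*X = -3*28 = -84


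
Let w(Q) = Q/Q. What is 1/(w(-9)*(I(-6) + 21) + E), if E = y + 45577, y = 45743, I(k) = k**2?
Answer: 1/91377 ≈ 1.0944e-5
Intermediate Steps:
w(Q) = 1
E = 91320 (E = 45743 + 45577 = 91320)
1/(w(-9)*(I(-6) + 21) + E) = 1/(1*((-6)**2 + 21) + 91320) = 1/(1*(36 + 21) + 91320) = 1/(1*57 + 91320) = 1/(57 + 91320) = 1/91377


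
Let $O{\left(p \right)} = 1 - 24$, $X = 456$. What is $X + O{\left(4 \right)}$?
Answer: $433$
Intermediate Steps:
$O{\left(p \right)} = -23$ ($O{\left(p \right)} = 1 - 24 = -23$)
$X + O{\left(4 \right)} = 456 - 23 = 433$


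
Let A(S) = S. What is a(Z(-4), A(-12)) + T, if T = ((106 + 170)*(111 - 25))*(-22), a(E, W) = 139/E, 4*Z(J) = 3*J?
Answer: -1566715/3 ≈ -5.2224e+5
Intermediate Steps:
Z(J) = 3*J/4 (Z(J) = (3*J)/4 = 3*J/4)
T = -522192 (T = (276*86)*(-22) = 23736*(-22) = -522192)
a(Z(-4), A(-12)) + T = 139/(((¾)*(-4))) - 522192 = 139/(-3) - 522192 = 139*(-⅓) - 522192 = -139/3 - 522192 = -1566715/3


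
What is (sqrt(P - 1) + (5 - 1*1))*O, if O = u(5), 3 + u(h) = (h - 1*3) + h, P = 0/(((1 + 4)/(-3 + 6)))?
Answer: 16 + 4*I ≈ 16.0 + 4.0*I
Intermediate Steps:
P = 0 (P = 0/((5/3)) = 0/((5*(1/3))) = 0/(5/3) = 0*(3/5) = 0)
u(h) = -6 + 2*h (u(h) = -3 + ((h - 1*3) + h) = -3 + ((h - 3) + h) = -3 + ((-3 + h) + h) = -3 + (-3 + 2*h) = -6 + 2*h)
O = 4 (O = -6 + 2*5 = -6 + 10 = 4)
(sqrt(P - 1) + (5 - 1*1))*O = (sqrt(0 - 1) + (5 - 1*1))*4 = (sqrt(-1) + (5 - 1))*4 = (I + 4)*4 = (4 + I)*4 = 16 + 4*I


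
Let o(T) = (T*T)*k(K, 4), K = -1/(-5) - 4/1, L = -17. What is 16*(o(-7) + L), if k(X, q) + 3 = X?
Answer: -28016/5 ≈ -5603.2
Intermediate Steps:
K = -19/5 (K = -1*(-⅕) - 4*1 = ⅕ - 4 = -19/5 ≈ -3.8000)
k(X, q) = -3 + X
o(T) = -34*T²/5 (o(T) = (T*T)*(-3 - 19/5) = T²*(-34/5) = -34*T²/5)
16*(o(-7) + L) = 16*(-34/5*(-7)² - 17) = 16*(-34/5*49 - 17) = 16*(-1666/5 - 17) = 16*(-1751/5) = -28016/5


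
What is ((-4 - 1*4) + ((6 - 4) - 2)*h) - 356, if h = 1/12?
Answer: -364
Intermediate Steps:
h = 1/12 ≈ 0.083333
((-4 - 1*4) + ((6 - 4) - 2)*h) - 356 = ((-4 - 1*4) + ((6 - 4) - 2)*(1/12)) - 356 = ((-4 - 4) + (2 - 2)*(1/12)) - 356 = (-8 + 0*(1/12)) - 356 = (-8 + 0) - 356 = -8 - 356 = -364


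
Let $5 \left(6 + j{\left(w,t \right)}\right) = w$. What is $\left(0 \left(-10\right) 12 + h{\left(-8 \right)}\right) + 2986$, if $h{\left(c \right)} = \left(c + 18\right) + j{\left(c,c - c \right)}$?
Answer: $\frac{14942}{5} \approx 2988.4$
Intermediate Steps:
$j{\left(w,t \right)} = -6 + \frac{w}{5}$
$h{\left(c \right)} = 12 + \frac{6 c}{5}$ ($h{\left(c \right)} = \left(c + 18\right) + \left(-6 + \frac{c}{5}\right) = \left(18 + c\right) + \left(-6 + \frac{c}{5}\right) = 12 + \frac{6 c}{5}$)
$\left(0 \left(-10\right) 12 + h{\left(-8 \right)}\right) + 2986 = \left(0 \left(-10\right) 12 + \left(12 + \frac{6}{5} \left(-8\right)\right)\right) + 2986 = \left(0 \cdot 12 + \left(12 - \frac{48}{5}\right)\right) + 2986 = \left(0 + \frac{12}{5}\right) + 2986 = \frac{12}{5} + 2986 = \frac{14942}{5}$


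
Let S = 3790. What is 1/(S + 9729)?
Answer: 1/13519 ≈ 7.3970e-5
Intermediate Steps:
1/(S + 9729) = 1/(3790 + 9729) = 1/13519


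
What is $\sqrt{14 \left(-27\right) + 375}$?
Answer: $i \sqrt{3} \approx 1.732 i$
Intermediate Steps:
$\sqrt{14 \left(-27\right) + 375} = \sqrt{-378 + 375} = \sqrt{-3} = i \sqrt{3}$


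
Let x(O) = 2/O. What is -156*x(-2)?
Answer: 156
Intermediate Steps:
-156*x(-2) = -312/(-2) = -312*(-1)/2 = -156*(-1) = 156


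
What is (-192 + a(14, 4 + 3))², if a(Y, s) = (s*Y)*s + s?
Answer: 251001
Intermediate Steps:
a(Y, s) = s + Y*s² (a(Y, s) = (Y*s)*s + s = Y*s² + s = s + Y*s²)
(-192 + a(14, 4 + 3))² = (-192 + (4 + 3)*(1 + 14*(4 + 3)))² = (-192 + 7*(1 + 14*7))² = (-192 + 7*(1 + 98))² = (-192 + 7*99)² = (-192 + 693)² = 501² = 251001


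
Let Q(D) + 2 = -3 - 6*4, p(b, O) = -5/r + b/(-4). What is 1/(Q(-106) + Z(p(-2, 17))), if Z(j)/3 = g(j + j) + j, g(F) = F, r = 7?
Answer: -14/433 ≈ -0.032333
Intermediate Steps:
p(b, O) = -5/7 - b/4 (p(b, O) = -5/7 + b/(-4) = -5*1/7 + b*(-1/4) = -5/7 - b/4)
Q(D) = -29 (Q(D) = -2 + (-3 - 6*4) = -2 + (-3 - 24) = -2 - 27 = -29)
Z(j) = 9*j (Z(j) = 3*((j + j) + j) = 3*(2*j + j) = 3*(3*j) = 9*j)
1/(Q(-106) + Z(p(-2, 17))) = 1/(-29 + 9*(-5/7 - 1/4*(-2))) = 1/(-29 + 9*(-5/7 + 1/2)) = 1/(-29 + 9*(-3/14)) = 1/(-29 - 27/14) = 1/(-433/14) = -14/433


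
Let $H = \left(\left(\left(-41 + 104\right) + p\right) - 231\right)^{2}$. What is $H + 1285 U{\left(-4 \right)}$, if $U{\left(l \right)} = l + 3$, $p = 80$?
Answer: $6459$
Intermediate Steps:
$U{\left(l \right)} = 3 + l$
$H = 7744$ ($H = \left(\left(\left(-41 + 104\right) + 80\right) - 231\right)^{2} = \left(\left(63 + 80\right) - 231\right)^{2} = \left(143 - 231\right)^{2} = \left(-88\right)^{2} = 7744$)
$H + 1285 U{\left(-4 \right)} = 7744 + 1285 \left(3 - 4\right) = 7744 + 1285 \left(-1\right) = 7744 - 1285 = 6459$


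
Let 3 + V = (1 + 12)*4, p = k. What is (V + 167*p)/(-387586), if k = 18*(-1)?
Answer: 2957/387586 ≈ 0.0076293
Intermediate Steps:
k = -18
p = -18
V = 49 (V = -3 + (1 + 12)*4 = -3 + 13*4 = -3 + 52 = 49)
(V + 167*p)/(-387586) = (49 + 167*(-18))/(-387586) = (49 - 3006)*(-1/387586) = -2957*(-1/387586) = 2957/387586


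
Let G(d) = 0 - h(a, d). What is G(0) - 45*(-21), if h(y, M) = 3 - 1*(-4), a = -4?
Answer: 938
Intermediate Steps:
h(y, M) = 7 (h(y, M) = 3 + 4 = 7)
G(d) = -7 (G(d) = 0 - 1*7 = 0 - 7 = -7)
G(0) - 45*(-21) = -7 - 45*(-21) = -7 + 945 = 938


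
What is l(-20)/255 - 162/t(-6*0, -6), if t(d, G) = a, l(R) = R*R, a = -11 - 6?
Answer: 566/51 ≈ 11.098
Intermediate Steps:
a = -17
l(R) = R²
t(d, G) = -17
l(-20)/255 - 162/t(-6*0, -6) = (-20)²/255 - 162/(-17) = 400*(1/255) - 162*(-1/17) = 80/51 + 162/17 = 566/51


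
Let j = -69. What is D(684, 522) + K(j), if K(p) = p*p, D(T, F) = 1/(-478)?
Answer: 2275757/478 ≈ 4761.0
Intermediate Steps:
D(T, F) = -1/478
K(p) = p**2
D(684, 522) + K(j) = -1/478 + (-69)**2 = -1/478 + 4761 = 2275757/478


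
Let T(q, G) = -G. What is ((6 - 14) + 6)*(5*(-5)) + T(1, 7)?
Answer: 43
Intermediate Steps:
((6 - 14) + 6)*(5*(-5)) + T(1, 7) = ((6 - 14) + 6)*(5*(-5)) - 1*7 = (-8 + 6)*(-25) - 7 = -2*(-25) - 7 = 50 - 7 = 43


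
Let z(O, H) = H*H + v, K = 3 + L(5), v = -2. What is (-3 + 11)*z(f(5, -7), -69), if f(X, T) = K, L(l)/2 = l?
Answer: 38072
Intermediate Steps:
L(l) = 2*l
K = 13 (K = 3 + 2*5 = 3 + 10 = 13)
f(X, T) = 13
z(O, H) = -2 + H² (z(O, H) = H*H - 2 = H² - 2 = -2 + H²)
(-3 + 11)*z(f(5, -7), -69) = (-3 + 11)*(-2 + (-69)²) = 8*(-2 + 4761) = 8*4759 = 38072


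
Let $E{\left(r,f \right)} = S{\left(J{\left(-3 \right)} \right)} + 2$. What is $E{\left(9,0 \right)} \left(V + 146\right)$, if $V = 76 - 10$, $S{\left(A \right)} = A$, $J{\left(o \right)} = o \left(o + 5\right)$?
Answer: $-848$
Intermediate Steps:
$J{\left(o \right)} = o \left(5 + o\right)$
$E{\left(r,f \right)} = -4$ ($E{\left(r,f \right)} = - 3 \left(5 - 3\right) + 2 = \left(-3\right) 2 + 2 = -6 + 2 = -4$)
$V = 66$ ($V = 76 - 10 = 66$)
$E{\left(9,0 \right)} \left(V + 146\right) = - 4 \left(66 + 146\right) = \left(-4\right) 212 = -848$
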